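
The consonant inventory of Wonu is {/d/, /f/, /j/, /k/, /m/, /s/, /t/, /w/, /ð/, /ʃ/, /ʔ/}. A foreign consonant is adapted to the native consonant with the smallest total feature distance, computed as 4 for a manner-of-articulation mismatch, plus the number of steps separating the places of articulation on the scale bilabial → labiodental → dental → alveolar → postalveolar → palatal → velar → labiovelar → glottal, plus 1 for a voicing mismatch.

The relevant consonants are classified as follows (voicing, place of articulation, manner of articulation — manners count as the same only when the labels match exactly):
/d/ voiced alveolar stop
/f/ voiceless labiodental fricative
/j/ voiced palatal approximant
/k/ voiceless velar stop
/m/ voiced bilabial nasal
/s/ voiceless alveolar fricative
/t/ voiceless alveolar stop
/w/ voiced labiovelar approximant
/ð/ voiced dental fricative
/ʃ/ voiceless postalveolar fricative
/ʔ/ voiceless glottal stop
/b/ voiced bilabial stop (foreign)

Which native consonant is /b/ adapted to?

/d/ is closest: same manner (stop), place distance 3 (bilabial→alveolar), same voicing; total 3. Next closest is /m/ at distance 4.

d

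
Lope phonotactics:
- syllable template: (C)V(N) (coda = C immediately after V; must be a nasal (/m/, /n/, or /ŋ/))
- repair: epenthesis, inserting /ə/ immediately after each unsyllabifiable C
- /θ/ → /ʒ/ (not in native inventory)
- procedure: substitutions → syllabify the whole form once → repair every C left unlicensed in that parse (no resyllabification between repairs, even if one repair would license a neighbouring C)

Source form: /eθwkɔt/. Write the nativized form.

eʒəwəkɔtə

Substitution: /θ/ → /ʒ/, giving /eʒwkɔt/.
The consonants /ʒ/, /w/, /t/ cannot be parsed into a legal (C)V(N) syllable (only a nasal (/m/, /n/, or /ŋ/) is licensed in coda position; onsets are limited to one consonant).
Inserting the epenthetic vowel yields /ʒ/ → /ʒə/, /w/ → /wə/, /t/ → /tə/.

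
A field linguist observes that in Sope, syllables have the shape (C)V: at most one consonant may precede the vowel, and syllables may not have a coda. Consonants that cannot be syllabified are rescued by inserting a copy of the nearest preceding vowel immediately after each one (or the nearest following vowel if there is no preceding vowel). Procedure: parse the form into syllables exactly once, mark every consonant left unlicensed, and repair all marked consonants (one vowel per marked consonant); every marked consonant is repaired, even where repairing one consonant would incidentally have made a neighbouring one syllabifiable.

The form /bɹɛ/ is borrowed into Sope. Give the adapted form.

bɛɹɛ

The consonants /b/ cannot be parsed into a legal (C)V syllable (no codas are permitted; onsets are limited to one consonant).
Inserting the epenthetic vowel yields /b/ → /bɛ/.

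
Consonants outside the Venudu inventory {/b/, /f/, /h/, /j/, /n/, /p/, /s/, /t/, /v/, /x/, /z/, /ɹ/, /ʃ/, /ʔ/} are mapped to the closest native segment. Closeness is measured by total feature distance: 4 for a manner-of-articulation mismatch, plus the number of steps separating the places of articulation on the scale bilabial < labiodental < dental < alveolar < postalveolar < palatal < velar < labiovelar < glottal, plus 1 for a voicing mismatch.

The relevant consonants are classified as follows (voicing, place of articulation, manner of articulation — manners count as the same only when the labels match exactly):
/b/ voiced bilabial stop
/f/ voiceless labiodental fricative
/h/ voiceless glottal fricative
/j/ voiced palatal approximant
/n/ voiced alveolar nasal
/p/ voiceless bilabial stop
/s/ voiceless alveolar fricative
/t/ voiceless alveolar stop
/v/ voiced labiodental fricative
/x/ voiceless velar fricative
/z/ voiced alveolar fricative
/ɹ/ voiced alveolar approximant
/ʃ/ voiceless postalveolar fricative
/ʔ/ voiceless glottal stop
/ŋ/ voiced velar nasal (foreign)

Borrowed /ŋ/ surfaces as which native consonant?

/n/ is closest: same manner (nasal), place distance 3 (velar→alveolar), same voicing; total 3. Next closest is /j/ at distance 5.

n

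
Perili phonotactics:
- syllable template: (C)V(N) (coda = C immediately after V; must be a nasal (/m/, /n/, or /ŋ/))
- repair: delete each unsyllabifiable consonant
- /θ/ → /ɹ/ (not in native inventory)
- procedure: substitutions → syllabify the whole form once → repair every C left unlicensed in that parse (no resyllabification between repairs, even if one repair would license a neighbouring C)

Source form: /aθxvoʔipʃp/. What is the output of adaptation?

Substitution: /θ/ → /ɹ/, giving /aɹxvoʔipʃp/.
Syllabifying with onset maximization leaves /ɹ/, /x/, /p/, /ʃ/, /p/ stranded (only a nasal (/m/, /n/, or /ŋ/) is licensed in coda position; onsets are limited to one consonant).
Deletion applies to /ɹ/, /x/, /p/, /ʃ/, /p/.

avoʔi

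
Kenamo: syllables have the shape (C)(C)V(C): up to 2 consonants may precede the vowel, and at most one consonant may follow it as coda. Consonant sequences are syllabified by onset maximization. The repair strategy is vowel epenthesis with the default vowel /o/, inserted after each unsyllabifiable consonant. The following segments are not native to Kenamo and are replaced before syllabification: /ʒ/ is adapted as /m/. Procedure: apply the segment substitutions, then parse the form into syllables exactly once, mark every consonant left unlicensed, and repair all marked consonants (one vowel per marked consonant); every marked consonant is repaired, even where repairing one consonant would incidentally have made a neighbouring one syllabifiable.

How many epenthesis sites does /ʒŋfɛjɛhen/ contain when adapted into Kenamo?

After substitution the input is /mŋfɛjɛhen/.
The unsyllabifiable consonants are /m/; each receives one epenthetic vowel.

1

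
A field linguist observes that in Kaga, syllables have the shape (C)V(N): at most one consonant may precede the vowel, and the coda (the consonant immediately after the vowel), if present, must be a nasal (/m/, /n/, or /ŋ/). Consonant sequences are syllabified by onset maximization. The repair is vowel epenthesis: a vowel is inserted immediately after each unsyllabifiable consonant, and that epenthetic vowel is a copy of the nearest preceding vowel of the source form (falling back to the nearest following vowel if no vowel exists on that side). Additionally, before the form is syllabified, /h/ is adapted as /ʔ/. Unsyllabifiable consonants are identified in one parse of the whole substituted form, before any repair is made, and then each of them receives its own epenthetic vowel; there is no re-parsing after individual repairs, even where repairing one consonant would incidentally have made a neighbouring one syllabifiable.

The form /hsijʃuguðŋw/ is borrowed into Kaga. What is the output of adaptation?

ʔisijiʃuguðuŋuwu

Substitution: /h/ → /ʔ/, giving /ʔsijʃuguðŋw/.
Under (C)V(N), the unsyllabifiable consonants are /ʔ/, /j/, /ð/, /ŋ/, /w/ (only a nasal (/m/, /n/, or /ŋ/) is licensed in coda position; onsets are limited to one consonant).
Inserting the epenthetic vowel yields /ʔ/ → /ʔi/, /j/ → /ji/, /ð/ → /ðu/, /ŋ/ → /ŋu/, /w/ → /wu/.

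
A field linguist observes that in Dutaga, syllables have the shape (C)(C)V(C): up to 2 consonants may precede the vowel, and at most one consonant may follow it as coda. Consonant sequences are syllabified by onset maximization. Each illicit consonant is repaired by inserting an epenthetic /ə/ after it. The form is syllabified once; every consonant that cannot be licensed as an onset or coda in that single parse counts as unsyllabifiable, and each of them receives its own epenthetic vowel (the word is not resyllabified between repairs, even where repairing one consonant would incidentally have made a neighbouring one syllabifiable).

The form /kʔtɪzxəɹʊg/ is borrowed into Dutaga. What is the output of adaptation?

Syllabifying with onset maximization leaves /k/ stranded (at most one coda consonant is licensed; onsets may contain at most 2 consonants).
Inserting the epenthetic vowel yields /k/ → /kə/.

kəʔtɪzxəɹʊg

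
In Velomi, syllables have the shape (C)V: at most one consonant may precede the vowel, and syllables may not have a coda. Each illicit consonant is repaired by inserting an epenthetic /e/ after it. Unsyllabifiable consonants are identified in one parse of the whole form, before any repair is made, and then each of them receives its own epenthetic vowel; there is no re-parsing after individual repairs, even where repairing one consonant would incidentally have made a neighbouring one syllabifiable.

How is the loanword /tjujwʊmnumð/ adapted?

tejujewʊmenumeðe

Under (C)V, the unsyllabifiable consonants are /t/, /j/, /m/, /m/, /ð/ (no codas are permitted; onsets are limited to one consonant).
Epenthesis after each stranded consonant: /t/ → /te/, /j/ → /je/, /m/ → /me/, /m/ → /me/, /ð/ → /ðe/.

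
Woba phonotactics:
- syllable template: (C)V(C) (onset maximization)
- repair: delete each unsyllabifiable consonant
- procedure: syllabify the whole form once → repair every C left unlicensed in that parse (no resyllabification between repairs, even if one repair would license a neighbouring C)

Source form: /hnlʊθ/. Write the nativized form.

lʊθ

Under (C)V(C), the unsyllabifiable consonants are /h/, /n/ (at most one coda consonant is licensed; onsets are limited to one consonant).
Deletion applies to /h/, /n/.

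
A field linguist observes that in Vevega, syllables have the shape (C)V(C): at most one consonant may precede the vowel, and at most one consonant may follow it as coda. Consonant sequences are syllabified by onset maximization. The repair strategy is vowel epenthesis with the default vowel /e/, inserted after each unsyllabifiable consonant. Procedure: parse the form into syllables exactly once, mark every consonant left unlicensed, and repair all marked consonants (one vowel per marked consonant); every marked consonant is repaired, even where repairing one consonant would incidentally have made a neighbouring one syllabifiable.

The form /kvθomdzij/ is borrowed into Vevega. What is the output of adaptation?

keveθomdezij

Under (C)V(C), the unsyllabifiable consonants are /k/, /v/, /d/ (at most one coda consonant is licensed; onsets are limited to one consonant).
Epenthesis after each stranded consonant: /k/ → /ke/, /v/ → /ve/, /d/ → /de/.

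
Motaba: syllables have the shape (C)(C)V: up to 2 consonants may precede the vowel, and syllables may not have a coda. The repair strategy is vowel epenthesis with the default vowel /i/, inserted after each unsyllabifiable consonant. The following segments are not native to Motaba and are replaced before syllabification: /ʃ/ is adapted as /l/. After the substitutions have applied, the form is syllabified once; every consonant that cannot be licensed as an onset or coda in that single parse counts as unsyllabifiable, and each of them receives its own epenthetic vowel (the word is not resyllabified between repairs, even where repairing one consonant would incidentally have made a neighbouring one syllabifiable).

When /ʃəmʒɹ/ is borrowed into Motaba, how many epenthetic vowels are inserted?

3

After substitution the input is /ləmʒɹ/.
The unsyllabifiable consonants are /m/, /ʒ/, /ɹ/; each receives one epenthetic vowel.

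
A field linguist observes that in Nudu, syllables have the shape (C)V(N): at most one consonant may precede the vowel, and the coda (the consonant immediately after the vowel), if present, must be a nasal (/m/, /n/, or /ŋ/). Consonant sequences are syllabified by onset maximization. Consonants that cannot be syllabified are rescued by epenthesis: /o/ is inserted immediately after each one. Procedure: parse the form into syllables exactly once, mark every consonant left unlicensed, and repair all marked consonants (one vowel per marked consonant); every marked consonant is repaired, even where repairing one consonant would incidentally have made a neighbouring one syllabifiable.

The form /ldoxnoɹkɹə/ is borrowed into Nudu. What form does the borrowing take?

lodoxonoɹokoɹə

The consonants /l/, /x/, /ɹ/, /k/ cannot be parsed into a legal (C)V(N) syllable (only a nasal (/m/, /n/, or /ŋ/) is licensed in coda position; onsets are limited to one consonant).
Epenthesis after each stranded consonant: /l/ → /lo/, /x/ → /xo/, /ɹ/ → /ɹo/, /k/ → /ko/.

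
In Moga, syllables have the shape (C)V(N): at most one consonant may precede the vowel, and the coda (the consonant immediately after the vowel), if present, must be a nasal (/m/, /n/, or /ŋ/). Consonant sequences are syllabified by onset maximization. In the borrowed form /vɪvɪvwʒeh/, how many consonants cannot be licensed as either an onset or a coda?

Under (C)V(N), the unsyllabifiable consonants are /v/, /w/, /h/ (only a nasal (/m/, /n/, or /ŋ/) is licensed in coda position; onsets are limited to one consonant).

3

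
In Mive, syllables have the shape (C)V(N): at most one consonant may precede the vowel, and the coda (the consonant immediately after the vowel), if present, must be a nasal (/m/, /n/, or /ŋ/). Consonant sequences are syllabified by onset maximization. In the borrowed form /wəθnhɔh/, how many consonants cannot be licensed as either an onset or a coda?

Under (C)V(N), the unsyllabifiable consonants are /θ/, /n/, /h/ (only a nasal (/m/, /n/, or /ŋ/) is licensed in coda position; onsets are limited to one consonant).

3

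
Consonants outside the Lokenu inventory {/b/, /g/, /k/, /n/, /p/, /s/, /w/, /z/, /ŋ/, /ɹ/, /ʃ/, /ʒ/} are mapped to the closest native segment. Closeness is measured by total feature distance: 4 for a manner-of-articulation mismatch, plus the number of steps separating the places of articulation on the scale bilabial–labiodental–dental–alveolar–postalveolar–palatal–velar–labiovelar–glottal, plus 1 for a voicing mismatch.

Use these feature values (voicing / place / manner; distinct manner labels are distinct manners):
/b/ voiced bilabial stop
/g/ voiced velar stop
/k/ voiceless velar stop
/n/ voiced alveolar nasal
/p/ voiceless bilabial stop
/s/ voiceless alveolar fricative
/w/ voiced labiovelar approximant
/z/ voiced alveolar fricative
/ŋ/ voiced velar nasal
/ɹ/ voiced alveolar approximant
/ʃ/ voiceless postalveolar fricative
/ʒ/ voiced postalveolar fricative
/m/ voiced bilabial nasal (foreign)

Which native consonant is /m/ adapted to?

/n/ is closest: same manner (nasal), place distance 3 (bilabial→alveolar), same voicing; total 3. Next closest is /b/ at distance 4.

n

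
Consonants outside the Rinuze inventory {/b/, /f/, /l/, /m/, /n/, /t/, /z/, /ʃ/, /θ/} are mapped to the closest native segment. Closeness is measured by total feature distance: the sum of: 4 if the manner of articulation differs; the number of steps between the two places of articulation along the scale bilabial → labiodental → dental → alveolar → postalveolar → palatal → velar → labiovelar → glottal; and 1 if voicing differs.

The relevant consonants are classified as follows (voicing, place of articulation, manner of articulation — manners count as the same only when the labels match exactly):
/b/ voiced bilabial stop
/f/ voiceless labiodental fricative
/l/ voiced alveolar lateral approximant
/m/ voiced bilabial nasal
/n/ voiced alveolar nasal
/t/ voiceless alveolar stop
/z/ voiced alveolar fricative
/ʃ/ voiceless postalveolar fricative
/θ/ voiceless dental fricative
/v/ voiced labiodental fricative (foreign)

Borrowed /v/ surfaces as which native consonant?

f

/f/ is closest: same manner (fricative), place distance 0 (labiodental→labiodental), voicing differs (+1); total 1. Next closest is /z/ at distance 2.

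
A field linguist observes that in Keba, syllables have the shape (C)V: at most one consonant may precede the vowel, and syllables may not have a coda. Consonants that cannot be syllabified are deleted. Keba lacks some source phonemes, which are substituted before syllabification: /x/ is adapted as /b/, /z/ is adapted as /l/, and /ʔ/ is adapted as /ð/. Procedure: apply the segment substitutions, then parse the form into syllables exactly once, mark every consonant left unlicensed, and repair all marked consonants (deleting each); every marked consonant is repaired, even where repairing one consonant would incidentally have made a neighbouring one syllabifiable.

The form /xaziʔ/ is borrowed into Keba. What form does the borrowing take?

Substitution: /x/ → /b/, /z/ → /l/, /ʔ/ → /ð/, giving /balið/.
The consonants /ð/ cannot be parsed into a legal (C)V syllable (no codas are permitted; onsets are limited to one consonant).
Deleting the stranded consonants removes /ð/.

bali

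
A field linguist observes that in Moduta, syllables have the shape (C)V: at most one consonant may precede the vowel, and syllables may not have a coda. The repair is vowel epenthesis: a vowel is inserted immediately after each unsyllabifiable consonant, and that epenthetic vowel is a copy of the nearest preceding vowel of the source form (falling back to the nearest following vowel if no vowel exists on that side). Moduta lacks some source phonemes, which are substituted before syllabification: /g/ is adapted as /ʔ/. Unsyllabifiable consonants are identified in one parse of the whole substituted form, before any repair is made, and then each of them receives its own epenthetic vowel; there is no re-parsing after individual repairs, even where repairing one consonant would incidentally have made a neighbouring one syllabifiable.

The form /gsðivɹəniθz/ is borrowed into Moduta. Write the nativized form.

Substitution: /g/ → /ʔ/, giving /ʔsðivɹəniθz/.
Syllabifying with onset maximization leaves /ʔ/, /s/, /v/, /θ/, /z/ stranded (no codas are permitted; onsets are limited to one consonant).
Inserting the epenthetic vowel yields /ʔ/ → /ʔi/, /s/ → /si/, /v/ → /vi/, /θ/ → /θi/, /z/ → /zi/.

ʔisiðiviɹəniθizi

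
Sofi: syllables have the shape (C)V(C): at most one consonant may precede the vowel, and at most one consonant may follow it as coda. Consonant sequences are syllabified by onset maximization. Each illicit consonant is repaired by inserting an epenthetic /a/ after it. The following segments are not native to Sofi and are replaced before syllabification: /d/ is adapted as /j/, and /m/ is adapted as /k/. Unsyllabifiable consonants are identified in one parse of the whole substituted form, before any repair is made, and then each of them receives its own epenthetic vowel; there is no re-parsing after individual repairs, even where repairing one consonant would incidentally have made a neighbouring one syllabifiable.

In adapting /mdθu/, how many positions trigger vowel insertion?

2

After substitution the input is /kjθu/.
The unsyllabifiable consonants are /k/, /j/; each receives one epenthetic vowel.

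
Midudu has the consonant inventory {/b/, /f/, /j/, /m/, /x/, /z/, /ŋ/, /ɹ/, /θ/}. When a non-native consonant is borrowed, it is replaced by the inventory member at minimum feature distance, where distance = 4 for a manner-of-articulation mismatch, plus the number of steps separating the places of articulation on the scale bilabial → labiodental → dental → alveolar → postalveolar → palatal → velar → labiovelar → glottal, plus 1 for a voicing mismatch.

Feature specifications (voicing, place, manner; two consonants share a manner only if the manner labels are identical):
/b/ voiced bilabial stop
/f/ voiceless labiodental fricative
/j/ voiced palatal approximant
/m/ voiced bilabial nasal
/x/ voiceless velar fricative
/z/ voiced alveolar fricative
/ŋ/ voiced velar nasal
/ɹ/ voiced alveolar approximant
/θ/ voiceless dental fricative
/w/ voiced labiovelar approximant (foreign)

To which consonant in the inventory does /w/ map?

j

/j/ is closest: same manner (approximant), place distance 2 (labiovelar→palatal), same voicing; total 2. Next closest is /ɹ/ at distance 4.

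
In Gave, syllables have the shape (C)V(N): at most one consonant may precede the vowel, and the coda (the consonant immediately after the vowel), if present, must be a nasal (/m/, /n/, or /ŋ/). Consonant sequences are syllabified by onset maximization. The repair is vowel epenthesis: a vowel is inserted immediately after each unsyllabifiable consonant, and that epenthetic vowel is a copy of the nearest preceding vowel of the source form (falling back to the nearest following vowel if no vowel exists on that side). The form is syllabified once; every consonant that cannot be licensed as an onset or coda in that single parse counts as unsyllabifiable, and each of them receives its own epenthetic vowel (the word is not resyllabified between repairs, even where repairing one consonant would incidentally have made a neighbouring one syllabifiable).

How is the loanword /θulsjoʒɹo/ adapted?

The consonants /l/, /s/, /ʒ/ cannot be parsed into a legal (C)V(N) syllable (only a nasal (/m/, /n/, or /ŋ/) is licensed in coda position; onsets are limited to one consonant).
Epenthesis after each stranded consonant: /l/ → /lu/, /s/ → /su/, /ʒ/ → /ʒo/.

θulusujoʒoɹo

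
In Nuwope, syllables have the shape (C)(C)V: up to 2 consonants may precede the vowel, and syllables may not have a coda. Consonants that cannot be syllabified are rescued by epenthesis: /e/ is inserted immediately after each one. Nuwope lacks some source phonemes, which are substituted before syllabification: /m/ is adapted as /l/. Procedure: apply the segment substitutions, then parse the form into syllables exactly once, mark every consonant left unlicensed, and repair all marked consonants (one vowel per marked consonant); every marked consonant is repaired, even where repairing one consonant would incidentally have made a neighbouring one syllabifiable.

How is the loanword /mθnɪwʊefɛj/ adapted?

leθnɪwʊefɛje

Substitution: /m/ → /l/, giving /lθnɪwʊefɛj/.
The consonants /l/, /j/ cannot be parsed into a legal (C)(C)V syllable (no codas are permitted; onsets may contain at most 2 consonants).
Each unlicensed consonant becomes the onset of a new syllable: /l/ → /le/, /j/ → /je/.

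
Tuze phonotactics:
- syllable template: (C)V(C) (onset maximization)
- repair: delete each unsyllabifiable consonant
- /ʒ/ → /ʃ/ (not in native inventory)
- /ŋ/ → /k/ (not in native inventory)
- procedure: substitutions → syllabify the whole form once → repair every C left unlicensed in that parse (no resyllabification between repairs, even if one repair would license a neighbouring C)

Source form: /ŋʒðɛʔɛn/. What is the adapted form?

ðɛʔɛn

Substitution: /ŋ/ → /k/, /ʒ/ → /ʃ/, giving /kʃðɛʔɛn/.
The consonants /k/, /ʃ/ cannot be parsed into a legal (C)V(C) syllable (at most one coda consonant is licensed; onsets are limited to one consonant).
Deletion applies to /k/, /ʃ/.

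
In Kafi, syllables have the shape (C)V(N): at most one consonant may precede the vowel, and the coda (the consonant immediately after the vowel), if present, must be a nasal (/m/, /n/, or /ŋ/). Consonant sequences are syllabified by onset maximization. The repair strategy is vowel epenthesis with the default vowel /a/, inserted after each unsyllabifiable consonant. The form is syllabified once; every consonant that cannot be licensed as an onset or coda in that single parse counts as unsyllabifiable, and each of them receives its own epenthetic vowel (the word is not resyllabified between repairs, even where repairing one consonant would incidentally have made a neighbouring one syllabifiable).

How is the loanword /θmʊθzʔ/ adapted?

The consonants /θ/, /θ/, /z/, /ʔ/ cannot be parsed into a legal (C)V(N) syllable (only a nasal (/m/, /n/, or /ŋ/) is licensed in coda position; onsets are limited to one consonant).
Inserting the epenthetic vowel yields /θ/ → /θa/, /θ/ → /θa/, /z/ → /za/, /ʔ/ → /ʔa/.

θamʊθazaʔa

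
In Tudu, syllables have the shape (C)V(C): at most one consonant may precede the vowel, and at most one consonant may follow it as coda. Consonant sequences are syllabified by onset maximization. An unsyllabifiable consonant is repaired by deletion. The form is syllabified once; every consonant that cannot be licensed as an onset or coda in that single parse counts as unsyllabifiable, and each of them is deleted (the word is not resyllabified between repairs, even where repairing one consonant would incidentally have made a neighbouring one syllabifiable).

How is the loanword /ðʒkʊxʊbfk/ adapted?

The consonants /ð/, /ʒ/, /f/, /k/ cannot be parsed into a legal (C)V(C) syllable (at most one coda consonant is licensed; onsets are limited to one consonant).
Deleting the stranded consonants removes /ð/, /ʒ/, /f/, /k/.

kʊxʊb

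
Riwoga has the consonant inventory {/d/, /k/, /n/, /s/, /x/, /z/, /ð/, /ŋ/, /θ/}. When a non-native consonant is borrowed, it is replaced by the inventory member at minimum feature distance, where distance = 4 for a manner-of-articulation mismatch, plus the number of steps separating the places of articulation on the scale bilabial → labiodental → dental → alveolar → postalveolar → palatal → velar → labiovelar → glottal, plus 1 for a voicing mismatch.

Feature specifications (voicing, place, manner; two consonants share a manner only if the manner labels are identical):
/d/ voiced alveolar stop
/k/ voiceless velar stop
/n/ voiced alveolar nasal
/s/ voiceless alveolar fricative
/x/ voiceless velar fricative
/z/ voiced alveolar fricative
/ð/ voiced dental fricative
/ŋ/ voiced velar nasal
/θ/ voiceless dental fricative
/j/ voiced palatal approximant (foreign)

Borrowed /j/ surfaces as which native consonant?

/ŋ/ is closest: manner differs (approximant→nasal, +4), place distance 1 (palatal→velar), same voicing; total 5. Next closest is /d/ at distance 6.

ŋ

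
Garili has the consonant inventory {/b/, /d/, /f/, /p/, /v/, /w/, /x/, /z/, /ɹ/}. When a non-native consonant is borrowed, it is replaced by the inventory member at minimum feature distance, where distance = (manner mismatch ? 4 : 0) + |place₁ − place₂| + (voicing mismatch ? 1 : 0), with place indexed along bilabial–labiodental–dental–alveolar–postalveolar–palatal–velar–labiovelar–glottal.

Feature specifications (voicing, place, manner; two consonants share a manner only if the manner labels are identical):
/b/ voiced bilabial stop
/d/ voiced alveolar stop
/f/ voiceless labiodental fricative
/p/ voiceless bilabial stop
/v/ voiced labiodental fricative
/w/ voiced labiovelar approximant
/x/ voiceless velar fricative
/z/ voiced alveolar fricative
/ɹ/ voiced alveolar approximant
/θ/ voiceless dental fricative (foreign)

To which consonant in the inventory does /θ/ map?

/f/ is closest: same manner (fricative), place distance 1 (dental→labiodental), same voicing; total 1. Next closest is /v/ at distance 2.

f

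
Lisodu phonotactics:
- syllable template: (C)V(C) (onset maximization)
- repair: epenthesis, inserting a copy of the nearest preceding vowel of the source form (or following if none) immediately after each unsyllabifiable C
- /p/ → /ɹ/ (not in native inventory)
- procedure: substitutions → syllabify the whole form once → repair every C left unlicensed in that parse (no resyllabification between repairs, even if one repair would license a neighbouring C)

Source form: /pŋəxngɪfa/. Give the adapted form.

ɹəŋəxnəgɪfa

Substitution: /p/ → /ɹ/, giving /ɹŋəxngɪfa/.
Syllabifying with onset maximization leaves /ɹ/, /n/ stranded (at most one coda consonant is licensed; onsets are limited to one consonant).
Each unlicensed consonant becomes the onset of a new syllable: /ɹ/ → /ɹə/, /n/ → /nə/.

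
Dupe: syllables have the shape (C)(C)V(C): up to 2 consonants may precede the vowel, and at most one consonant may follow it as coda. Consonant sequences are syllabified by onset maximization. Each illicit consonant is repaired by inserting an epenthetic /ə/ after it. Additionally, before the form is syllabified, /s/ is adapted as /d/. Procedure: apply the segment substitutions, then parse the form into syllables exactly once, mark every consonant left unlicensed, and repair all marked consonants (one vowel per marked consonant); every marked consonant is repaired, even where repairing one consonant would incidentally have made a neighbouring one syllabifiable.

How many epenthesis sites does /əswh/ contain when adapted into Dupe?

After substitution the input is /ədwh/.
The unsyllabifiable consonants are /w/, /h/; each receives one epenthetic vowel.

2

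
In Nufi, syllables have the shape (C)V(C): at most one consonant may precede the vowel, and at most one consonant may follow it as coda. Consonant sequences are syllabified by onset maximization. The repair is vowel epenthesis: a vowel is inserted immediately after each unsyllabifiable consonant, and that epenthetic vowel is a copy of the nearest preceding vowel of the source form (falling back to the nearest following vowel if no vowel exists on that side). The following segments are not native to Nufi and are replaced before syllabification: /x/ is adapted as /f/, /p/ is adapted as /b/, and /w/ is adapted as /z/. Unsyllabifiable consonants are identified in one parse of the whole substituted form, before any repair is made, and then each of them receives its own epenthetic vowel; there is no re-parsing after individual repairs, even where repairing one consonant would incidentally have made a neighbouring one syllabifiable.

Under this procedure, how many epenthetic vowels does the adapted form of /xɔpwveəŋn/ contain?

After substitution the input is /fɔbzveəŋn/.
The unsyllabifiable consonants are /z/, /n/; each receives one epenthetic vowel.

2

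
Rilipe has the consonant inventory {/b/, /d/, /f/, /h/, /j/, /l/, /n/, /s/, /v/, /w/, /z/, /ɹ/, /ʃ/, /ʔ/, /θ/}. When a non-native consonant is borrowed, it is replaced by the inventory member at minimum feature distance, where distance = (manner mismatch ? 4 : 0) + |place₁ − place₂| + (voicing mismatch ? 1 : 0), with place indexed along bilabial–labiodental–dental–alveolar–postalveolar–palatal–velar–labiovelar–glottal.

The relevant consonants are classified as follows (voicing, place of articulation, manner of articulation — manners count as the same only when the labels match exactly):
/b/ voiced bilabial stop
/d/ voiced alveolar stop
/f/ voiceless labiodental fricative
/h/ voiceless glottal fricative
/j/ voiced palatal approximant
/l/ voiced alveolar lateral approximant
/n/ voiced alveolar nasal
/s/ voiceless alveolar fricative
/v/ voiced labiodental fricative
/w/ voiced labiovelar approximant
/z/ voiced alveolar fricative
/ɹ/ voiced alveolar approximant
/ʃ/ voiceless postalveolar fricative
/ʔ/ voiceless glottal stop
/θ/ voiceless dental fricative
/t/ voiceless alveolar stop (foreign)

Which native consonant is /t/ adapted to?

/d/ is closest: same manner (stop), place distance 0 (alveolar→alveolar), voicing differs (+1); total 1. Next closest is /b/ at distance 4.

d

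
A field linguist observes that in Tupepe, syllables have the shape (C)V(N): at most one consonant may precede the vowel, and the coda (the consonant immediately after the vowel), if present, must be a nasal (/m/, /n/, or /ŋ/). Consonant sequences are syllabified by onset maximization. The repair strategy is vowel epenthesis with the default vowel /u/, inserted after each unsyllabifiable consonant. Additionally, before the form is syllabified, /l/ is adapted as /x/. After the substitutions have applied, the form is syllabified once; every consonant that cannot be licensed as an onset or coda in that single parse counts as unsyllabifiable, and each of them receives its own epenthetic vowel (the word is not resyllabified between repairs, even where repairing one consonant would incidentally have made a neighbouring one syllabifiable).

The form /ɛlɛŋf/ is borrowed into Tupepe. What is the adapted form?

ɛxɛŋfu

Substitution: /l/ → /x/, giving /ɛxɛŋf/.
Syllabifying with onset maximization leaves /f/ stranded (only a nasal (/m/, /n/, or /ŋ/) is licensed in coda position; onsets are limited to one consonant).
Inserting the epenthetic vowel yields /f/ → /fu/.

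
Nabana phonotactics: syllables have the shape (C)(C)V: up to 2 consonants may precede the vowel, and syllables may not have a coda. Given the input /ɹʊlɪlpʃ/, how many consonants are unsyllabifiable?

Under (C)(C)V, the unsyllabifiable consonants are /l/, /p/, /ʃ/ (no codas are permitted; onsets may contain at most 2 consonants).

3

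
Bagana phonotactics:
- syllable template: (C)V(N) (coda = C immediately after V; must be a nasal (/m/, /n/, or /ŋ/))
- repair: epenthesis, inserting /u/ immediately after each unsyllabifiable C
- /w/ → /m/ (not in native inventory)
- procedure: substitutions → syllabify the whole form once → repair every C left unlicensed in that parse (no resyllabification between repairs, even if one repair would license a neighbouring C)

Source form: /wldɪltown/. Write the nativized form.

muludɪlutomnu

Substitution: /w/ → /m/, giving /mldɪltomn/.
Syllabifying with onset maximization leaves /m/, /l/, /l/, /n/ stranded (only a nasal (/m/, /n/, or /ŋ/) is licensed in coda position; onsets are limited to one consonant).
Inserting the epenthetic vowel yields /m/ → /mu/, /l/ → /lu/, /l/ → /lu/, /n/ → /nu/.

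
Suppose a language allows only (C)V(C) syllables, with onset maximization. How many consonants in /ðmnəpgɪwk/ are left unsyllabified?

3

The consonants /ð/, /m/, /k/ cannot be parsed into a legal (C)V(C) syllable (at most one coda consonant is licensed; onsets are limited to one consonant).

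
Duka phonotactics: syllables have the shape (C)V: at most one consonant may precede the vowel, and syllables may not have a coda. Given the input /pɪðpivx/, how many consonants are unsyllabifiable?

3

Syllabifying with onset maximization leaves /ð/, /v/, /x/ stranded (no codas are permitted; onsets are limited to one consonant).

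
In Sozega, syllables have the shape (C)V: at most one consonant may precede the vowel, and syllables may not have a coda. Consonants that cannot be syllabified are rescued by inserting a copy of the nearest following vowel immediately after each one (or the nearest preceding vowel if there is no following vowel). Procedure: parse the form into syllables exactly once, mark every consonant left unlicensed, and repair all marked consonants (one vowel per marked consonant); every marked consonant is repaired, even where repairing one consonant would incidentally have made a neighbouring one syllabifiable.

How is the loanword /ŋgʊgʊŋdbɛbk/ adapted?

Syllabifying with onset maximization leaves /ŋ/, /ŋ/, /d/, /b/, /k/ stranded (no codas are permitted; onsets are limited to one consonant).
Epenthesis after each stranded consonant: /ŋ/ → /ŋʊ/, /ŋ/ → /ŋɛ/, /d/ → /dɛ/, /b/ → /bɛ/, /k/ → /kɛ/.

ŋʊgʊgʊŋɛdɛbɛbɛkɛ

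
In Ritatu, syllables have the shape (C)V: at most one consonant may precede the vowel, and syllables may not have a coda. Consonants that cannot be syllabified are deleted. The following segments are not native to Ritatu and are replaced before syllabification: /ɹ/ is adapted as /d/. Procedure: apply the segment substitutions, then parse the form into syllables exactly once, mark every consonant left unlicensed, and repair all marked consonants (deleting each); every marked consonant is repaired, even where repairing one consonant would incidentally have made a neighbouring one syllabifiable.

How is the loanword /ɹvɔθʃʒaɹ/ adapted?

vɔʒa

Substitution: /ɹ/ → /d/, giving /dvɔθʃʒad/.
The consonants /d/, /θ/, /ʃ/, /d/ cannot be parsed into a legal (C)V syllable (no codas are permitted; onsets are limited to one consonant).
Deletion applies to /d/, /θ/, /ʃ/, /d/.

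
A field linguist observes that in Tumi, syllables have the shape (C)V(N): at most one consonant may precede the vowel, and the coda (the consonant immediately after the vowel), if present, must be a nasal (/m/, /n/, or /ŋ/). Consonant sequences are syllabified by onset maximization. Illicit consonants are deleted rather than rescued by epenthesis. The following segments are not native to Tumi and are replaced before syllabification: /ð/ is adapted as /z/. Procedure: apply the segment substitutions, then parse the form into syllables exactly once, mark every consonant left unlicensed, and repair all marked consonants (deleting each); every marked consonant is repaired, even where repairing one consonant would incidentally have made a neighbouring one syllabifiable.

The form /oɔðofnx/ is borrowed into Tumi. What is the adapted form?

oɔzo

Substitution: /ð/ → /z/, giving /oɔzofnx/.
Syllabifying with onset maximization leaves /f/, /n/, /x/ stranded (only a nasal (/m/, /n/, or /ŋ/) is licensed in coda position; onsets are limited to one consonant).
Deleting the stranded consonants removes /f/, /n/, /x/.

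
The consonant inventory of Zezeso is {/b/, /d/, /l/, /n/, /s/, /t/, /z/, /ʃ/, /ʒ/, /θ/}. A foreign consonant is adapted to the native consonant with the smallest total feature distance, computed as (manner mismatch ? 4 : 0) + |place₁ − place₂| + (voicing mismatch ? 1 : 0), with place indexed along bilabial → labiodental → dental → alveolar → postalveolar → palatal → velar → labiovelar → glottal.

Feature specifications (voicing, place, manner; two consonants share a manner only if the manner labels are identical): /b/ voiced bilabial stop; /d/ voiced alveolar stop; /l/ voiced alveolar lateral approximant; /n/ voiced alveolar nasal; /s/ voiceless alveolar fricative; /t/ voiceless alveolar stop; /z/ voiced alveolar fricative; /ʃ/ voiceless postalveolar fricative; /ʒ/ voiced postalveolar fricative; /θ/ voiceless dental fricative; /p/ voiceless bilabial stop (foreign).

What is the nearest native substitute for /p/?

/b/ is closest: same manner (stop), place distance 0 (bilabial→bilabial), voicing differs (+1); total 1. Next closest is /t/ at distance 3.

b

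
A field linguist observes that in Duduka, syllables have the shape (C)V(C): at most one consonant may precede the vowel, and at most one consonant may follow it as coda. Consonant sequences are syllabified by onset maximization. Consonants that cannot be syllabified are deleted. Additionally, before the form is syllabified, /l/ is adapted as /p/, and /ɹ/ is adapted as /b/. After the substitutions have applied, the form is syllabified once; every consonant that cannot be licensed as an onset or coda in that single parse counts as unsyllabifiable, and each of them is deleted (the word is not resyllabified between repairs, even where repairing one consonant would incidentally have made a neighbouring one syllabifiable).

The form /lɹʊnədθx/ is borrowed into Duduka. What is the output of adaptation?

bʊnəd

Substitution: /l/ → /p/, /ɹ/ → /b/, giving /pbʊnədθx/.
The consonants /p/, /θ/, /x/ cannot be parsed into a legal (C)V(C) syllable (at most one coda consonant is licensed; onsets are limited to one consonant).
Deleting the stranded consonants removes /p/, /θ/, /x/.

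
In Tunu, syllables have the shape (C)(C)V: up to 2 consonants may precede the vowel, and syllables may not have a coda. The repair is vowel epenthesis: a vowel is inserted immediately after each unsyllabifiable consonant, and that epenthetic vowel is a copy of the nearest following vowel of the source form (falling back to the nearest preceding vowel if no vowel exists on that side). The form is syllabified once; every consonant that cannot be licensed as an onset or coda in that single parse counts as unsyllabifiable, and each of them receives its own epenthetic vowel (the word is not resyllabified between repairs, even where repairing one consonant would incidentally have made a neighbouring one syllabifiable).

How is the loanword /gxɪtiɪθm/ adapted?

The consonants /θ/, /m/ cannot be parsed into a legal (C)(C)V syllable (no codas are permitted; onsets may contain at most 2 consonants).
Each unlicensed consonant becomes the onset of a new syllable: /θ/ → /θɪ/, /m/ → /mɪ/.

gxɪtiɪθɪmɪ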